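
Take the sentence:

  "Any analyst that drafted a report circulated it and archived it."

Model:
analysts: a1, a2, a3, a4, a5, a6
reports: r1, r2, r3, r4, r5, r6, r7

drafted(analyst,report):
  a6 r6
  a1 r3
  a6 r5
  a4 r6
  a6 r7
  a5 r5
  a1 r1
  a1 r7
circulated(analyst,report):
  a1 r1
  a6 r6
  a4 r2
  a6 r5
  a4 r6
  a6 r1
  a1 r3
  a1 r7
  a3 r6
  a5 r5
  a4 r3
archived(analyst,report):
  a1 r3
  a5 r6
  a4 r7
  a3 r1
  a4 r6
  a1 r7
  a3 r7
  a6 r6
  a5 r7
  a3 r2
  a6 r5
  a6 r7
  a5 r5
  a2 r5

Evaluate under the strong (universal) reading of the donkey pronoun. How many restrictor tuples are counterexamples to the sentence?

2

"it" takes "a report" as antecedent — a donkey pronoun bound across the clause boundary.
Strong reading: for every (a,r) with drafted(a,r), circulated(a,r) ∧ archived(a,r).
Restrictor pairs: (a1,r1) ✗  (a1,r3) ✓  (a1,r7) ✓  (a4,r6) ✓  (a5,r5) ✓  (a6,r5) ✓  (a6,r6) ✓  (a6,r7) ✗
Counterexamples (restrictor pairs failing the scope): 2.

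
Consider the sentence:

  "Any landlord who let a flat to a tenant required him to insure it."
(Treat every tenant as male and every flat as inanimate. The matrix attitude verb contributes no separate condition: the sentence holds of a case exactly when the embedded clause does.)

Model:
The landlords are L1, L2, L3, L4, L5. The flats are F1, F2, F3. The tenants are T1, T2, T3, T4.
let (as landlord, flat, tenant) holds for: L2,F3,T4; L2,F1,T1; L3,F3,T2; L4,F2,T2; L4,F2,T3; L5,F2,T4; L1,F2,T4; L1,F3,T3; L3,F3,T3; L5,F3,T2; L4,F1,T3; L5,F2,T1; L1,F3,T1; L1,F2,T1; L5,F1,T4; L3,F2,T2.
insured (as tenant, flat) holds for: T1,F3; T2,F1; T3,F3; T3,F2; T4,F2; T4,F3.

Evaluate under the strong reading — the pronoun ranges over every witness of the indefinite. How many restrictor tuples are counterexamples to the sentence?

9

"him" takes "a tenant" as antecedent and "it" takes "a flat"; both are donkey pronouns co-varying with the restrictor.
Strong reading: for every (l,f,t) with let(l,f,t), insured(t,f).
Restrictor triples: (L1,F2,T1)→insured(T1,F2) ✗  (L1,F2,T4)→insured(T4,F2) ✓  (L1,F3,T1)→insured(T1,F3) ✓  (L1,F3,T3)→insured(T3,F3) ✓  (L2,F1,T1)→insured(T1,F1) ✗  (L2,F3,T4)→insured(T4,F3) ✓  (L3,F2,T2)→insured(T2,F2) ✗  (L3,F3,T2)→insured(T2,F3) ✗  (L3,F3,T3)→insured(T3,F3) ✓  (L4,F1,T3)→insured(T3,F1) ✗  (L4,F2,T2)→insured(T2,F2) ✗  (L4,F2,T3)→insured(T3,F2) ✓  (L5,F1,T4)→insured(T4,F1) ✗  (L5,F2,T1)→insured(T1,F2) ✗  (L5,F2,T4)→insured(T4,F2) ✓  (L5,F3,T2)→insured(T2,F3) ✗
Counterexamples (restrictor triples failing the scope): 9.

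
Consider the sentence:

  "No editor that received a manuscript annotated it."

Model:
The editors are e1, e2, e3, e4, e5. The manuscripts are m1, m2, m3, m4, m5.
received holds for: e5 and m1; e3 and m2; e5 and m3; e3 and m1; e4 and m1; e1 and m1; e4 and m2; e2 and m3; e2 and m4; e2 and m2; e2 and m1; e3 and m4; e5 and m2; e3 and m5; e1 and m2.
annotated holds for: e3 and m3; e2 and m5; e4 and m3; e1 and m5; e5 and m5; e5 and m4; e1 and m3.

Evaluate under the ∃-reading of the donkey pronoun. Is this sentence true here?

"it" takes "a manuscript" as antecedent — a donkey pronoun bound across the clause boundary.
Truth condition: for no (e,m) with received(e,m) does annotated(e,m) hold.
Restrictor pairs — does the scope hold? (e1,m1):fails  (e1,m2):fails  (e2,m1):fails  (e2,m2):fails  (e2,m3):fails  (e2,m4):fails  (e3,m1):fails  (e3,m2):fails  (e3,m4):fails  (e3,m5):fails  (e4,m1):fails  (e4,m2):fails  (e5,m1):fails  (e5,m2):fails  (e5,m3):fails
Scope holds for no restrictor pair, so the sentence is true.

True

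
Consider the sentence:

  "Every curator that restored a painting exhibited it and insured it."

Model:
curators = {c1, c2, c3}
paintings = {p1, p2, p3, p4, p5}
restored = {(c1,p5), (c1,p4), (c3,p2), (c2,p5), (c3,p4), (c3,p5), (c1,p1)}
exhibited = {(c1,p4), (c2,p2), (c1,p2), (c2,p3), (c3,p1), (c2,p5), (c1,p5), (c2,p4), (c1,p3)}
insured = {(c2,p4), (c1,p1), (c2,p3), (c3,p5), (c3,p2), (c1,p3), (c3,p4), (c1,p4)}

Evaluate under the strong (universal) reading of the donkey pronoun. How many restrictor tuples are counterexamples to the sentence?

6

"it" takes "a painting" as antecedent — a donkey pronoun bound across the clause boundary.
Strong reading: for every (c,p) with restored(c,p), exhibited(c,p) ∧ insured(c,p).
Restrictor pairs: (c1,p1) ✗  (c1,p4) ✓  (c1,p5) ✗  (c2,p5) ✗  (c3,p2) ✗  (c3,p4) ✗  (c3,p5) ✗
Counterexamples (restrictor pairs failing the scope): 6.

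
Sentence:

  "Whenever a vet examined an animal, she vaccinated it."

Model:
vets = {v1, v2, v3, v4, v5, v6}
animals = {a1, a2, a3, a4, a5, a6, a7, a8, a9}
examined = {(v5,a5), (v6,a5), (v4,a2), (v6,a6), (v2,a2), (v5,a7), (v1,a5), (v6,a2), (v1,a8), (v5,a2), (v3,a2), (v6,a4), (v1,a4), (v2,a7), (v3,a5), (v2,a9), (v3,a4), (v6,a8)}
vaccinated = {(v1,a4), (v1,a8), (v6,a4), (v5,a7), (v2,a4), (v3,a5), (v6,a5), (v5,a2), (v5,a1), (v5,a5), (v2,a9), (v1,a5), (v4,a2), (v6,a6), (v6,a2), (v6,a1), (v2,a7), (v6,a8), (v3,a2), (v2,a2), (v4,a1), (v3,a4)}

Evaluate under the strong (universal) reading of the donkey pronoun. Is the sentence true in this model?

"it" takes "an animal" as antecedent — a donkey pronoun bound across the clause boundary.
Strong reading: for every (v,a) with examined(v,a), vaccinated(v,a).
Restrictor pairs: (v1,a4) ✓  (v1,a5) ✓  (v1,a8) ✓  (v2,a2) ✓  (v2,a7) ✓  (v2,a9) ✓  (v3,a2) ✓  (v3,a4) ✓  (v3,a5) ✓  (v4,a2) ✓  (v5,a2) ✓  (v5,a5) ✓  (v5,a7) ✓  (v6,a2) ✓  (v6,a4) ✓  (v6,a5) ✓  (v6,a6) ✓  (v6,a8) ✓
Every restrictor pair satisfies the scope.

True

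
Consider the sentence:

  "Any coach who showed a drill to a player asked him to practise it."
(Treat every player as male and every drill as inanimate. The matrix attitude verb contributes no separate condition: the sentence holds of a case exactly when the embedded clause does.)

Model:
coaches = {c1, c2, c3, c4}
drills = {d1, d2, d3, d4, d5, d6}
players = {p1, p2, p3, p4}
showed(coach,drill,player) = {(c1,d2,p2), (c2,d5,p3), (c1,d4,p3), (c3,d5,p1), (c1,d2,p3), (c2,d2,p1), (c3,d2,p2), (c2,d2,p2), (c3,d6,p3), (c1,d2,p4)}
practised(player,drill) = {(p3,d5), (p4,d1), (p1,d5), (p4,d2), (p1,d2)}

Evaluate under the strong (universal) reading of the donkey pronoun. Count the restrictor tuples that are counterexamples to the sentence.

"him" takes "a player" as antecedent and "it" takes "a drill"; both are donkey pronouns co-varying with the restrictor.
Strong reading: for every (c,d,p) with showed(c,d,p), practised(p,d).
Restrictor triples: (c1,d2,p2)→practised(p2,d2) ✗  (c1,d2,p3)→practised(p3,d2) ✗  (c1,d2,p4)→practised(p4,d2) ✓  (c1,d4,p3)→practised(p3,d4) ✗  (c2,d2,p1)→practised(p1,d2) ✓  (c2,d2,p2)→practised(p2,d2) ✗  (c2,d5,p3)→practised(p3,d5) ✓  (c3,d2,p2)→practised(p2,d2) ✗  (c3,d5,p1)→practised(p1,d5) ✓  (c3,d6,p3)→practised(p3,d6) ✗
Counterexamples (restrictor triples failing the scope): 6.

6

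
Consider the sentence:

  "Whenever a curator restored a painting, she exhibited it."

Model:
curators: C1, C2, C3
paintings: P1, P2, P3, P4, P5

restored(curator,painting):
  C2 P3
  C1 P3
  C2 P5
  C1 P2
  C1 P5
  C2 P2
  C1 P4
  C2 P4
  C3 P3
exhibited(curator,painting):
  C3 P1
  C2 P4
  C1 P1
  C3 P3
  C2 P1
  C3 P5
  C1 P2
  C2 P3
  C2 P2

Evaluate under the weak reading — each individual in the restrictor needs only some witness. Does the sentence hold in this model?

True

"it" takes "a painting" as antecedent — a donkey pronoun bound across the clause boundary.
Weak reading: every curator c with some restored-painting has at least one restored-painting p such that exhibited(c,p).
Per curator: C1:✓  C2:✓  C3:✓
Every curator in the restrictor has a witness.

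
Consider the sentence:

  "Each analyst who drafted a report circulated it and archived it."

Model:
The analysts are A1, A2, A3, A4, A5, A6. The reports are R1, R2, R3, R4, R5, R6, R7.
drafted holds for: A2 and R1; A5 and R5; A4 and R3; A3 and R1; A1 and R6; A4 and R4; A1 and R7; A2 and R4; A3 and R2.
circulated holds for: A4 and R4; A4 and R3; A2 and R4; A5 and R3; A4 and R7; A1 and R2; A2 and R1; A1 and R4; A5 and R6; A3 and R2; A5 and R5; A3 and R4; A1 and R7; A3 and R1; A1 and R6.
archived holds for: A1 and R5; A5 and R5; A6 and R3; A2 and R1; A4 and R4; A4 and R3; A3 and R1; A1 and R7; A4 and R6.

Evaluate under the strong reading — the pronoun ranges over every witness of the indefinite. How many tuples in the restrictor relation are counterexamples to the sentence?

"it" takes "a report" as antecedent — a donkey pronoun bound across the clause boundary.
Strong reading: for every (a,r) with drafted(a,r), circulated(a,r) ∧ archived(a,r).
Restrictor pairs: (A1,R6) ✗  (A1,R7) ✓  (A2,R1) ✓  (A2,R4) ✗  (A3,R1) ✓  (A3,R2) ✗  (A4,R3) ✓  (A4,R4) ✓  (A5,R5) ✓
Counterexamples (restrictor pairs failing the scope): 3.

3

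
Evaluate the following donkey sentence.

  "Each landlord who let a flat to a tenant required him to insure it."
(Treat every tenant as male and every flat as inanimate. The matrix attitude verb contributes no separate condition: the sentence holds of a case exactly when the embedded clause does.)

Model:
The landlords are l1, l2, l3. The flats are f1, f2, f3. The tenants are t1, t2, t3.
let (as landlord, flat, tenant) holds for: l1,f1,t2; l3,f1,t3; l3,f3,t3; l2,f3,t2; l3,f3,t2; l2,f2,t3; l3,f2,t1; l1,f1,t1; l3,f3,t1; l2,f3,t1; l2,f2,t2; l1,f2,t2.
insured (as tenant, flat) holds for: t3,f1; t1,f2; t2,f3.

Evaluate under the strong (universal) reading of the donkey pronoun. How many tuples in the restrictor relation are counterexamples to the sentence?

"him" takes "a tenant" as antecedent and "it" takes "a flat"; both are donkey pronouns co-varying with the restrictor.
Strong reading: for every (l,f,t) with let(l,f,t), insured(t,f).
Restrictor triples: (l1,f1,t1)→insured(t1,f1) ✗  (l1,f1,t2)→insured(t2,f1) ✗  (l1,f2,t2)→insured(t2,f2) ✗  (l2,f2,t2)→insured(t2,f2) ✗  (l2,f2,t3)→insured(t3,f2) ✗  (l2,f3,t1)→insured(t1,f3) ✗  (l2,f3,t2)→insured(t2,f3) ✓  (l3,f1,t3)→insured(t3,f1) ✓  (l3,f2,t1)→insured(t1,f2) ✓  (l3,f3,t1)→insured(t1,f3) ✗  (l3,f3,t2)→insured(t2,f3) ✓  (l3,f3,t3)→insured(t3,f3) ✗
Counterexamples (restrictor triples failing the scope): 8.

8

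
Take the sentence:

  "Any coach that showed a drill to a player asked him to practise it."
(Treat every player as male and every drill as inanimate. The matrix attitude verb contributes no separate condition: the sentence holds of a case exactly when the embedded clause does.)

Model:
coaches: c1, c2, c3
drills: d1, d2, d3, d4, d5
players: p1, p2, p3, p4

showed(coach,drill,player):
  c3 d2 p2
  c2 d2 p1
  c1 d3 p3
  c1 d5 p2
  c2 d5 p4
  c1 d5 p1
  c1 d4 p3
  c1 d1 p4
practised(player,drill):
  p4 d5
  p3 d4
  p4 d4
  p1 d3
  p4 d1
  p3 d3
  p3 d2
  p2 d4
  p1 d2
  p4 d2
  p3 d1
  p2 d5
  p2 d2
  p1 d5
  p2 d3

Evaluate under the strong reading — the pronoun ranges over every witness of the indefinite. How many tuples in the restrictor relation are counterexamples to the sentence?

"him" takes "a player" as antecedent and "it" takes "a drill"; both are donkey pronouns co-varying with the restrictor.
Strong reading: for every (c,d,p) with showed(c,d,p), practised(p,d).
Restrictor triples: (c1,d1,p4)→practised(p4,d1) ✓  (c1,d3,p3)→practised(p3,d3) ✓  (c1,d4,p3)→practised(p3,d4) ✓  (c1,d5,p1)→practised(p1,d5) ✓  (c1,d5,p2)→practised(p2,d5) ✓  (c2,d2,p1)→practised(p1,d2) ✓  (c2,d5,p4)→practised(p4,d5) ✓  (c3,d2,p2)→practised(p2,d2) ✓
Counterexamples (restrictor triples failing the scope): 0.

0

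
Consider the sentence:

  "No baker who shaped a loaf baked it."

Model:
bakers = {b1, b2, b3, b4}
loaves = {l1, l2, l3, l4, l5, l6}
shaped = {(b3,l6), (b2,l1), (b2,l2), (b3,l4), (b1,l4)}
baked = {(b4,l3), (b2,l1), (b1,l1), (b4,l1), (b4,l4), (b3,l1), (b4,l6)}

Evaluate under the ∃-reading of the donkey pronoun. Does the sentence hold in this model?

"it" takes "a loaf" as antecedent — a donkey pronoun bound across the clause boundary.
Truth condition: for no (b,l) with shaped(b,l) does baked(b,l) hold.
Restrictor pairs — does the scope hold? (b1,l4):fails  (b2,l1):holds  (b2,l2):fails  (b3,l4):fails  (b3,l6):fails
Scope holds for 1 pair(s), so the sentence is false.

False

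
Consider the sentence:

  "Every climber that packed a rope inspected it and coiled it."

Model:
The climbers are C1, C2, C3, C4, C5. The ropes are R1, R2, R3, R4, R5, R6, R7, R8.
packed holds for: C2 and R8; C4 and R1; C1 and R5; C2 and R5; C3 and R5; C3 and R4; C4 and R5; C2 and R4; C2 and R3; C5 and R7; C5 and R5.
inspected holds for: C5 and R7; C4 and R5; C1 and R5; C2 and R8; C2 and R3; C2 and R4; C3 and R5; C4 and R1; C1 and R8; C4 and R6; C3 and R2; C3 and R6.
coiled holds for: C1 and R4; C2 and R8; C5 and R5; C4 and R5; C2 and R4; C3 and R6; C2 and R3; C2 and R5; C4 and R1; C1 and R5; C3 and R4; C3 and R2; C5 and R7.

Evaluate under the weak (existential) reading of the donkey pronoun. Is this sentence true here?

False

"it" takes "a rope" as antecedent — a donkey pronoun bound across the clause boundary.
Weak reading: every climber c with some packed-rope has at least one packed-rope r such that inspected(c,r) ∧ coiled(c,r).
Per climber: C1:✓  C2:✓  C3:✗  C4:✓  C5:✓
C3 has no witness among its packed-ropes.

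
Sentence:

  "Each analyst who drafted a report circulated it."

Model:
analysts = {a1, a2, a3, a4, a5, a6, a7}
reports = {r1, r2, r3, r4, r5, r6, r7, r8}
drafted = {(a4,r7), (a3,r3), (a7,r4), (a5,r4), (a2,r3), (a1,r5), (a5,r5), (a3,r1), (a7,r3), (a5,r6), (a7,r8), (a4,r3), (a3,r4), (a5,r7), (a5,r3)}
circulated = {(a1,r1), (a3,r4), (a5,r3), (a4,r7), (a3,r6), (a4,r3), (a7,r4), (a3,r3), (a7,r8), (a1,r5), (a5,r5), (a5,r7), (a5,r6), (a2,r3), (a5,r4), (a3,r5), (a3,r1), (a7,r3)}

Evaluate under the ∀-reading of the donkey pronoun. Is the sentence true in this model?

"it" takes "a report" as antecedent — a donkey pronoun bound across the clause boundary.
Strong reading: for every (a,r) with drafted(a,r), circulated(a,r).
Restrictor pairs: (a1,r5) ✓  (a2,r3) ✓  (a3,r1) ✓  (a3,r3) ✓  (a3,r4) ✓  (a4,r3) ✓  (a4,r7) ✓  (a5,r3) ✓  (a5,r4) ✓  (a5,r5) ✓  (a5,r6) ✓  (a5,r7) ✓  (a7,r3) ✓  (a7,r4) ✓  (a7,r8) ✓
Every restrictor pair satisfies the scope.

True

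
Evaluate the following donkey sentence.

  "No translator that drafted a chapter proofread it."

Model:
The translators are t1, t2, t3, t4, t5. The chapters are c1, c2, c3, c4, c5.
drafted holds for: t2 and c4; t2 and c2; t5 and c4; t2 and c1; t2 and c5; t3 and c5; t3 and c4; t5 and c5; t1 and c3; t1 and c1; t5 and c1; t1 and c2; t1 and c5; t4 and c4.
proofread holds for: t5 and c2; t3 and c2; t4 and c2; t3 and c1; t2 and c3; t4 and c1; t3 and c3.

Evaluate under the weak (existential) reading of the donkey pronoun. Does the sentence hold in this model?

True

"it" takes "a chapter" as antecedent — a donkey pronoun bound across the clause boundary.
Truth condition: for no (t,c) with drafted(t,c) does proofread(t,c) hold.
Restrictor pairs — does the scope hold? (t1,c1):fails  (t1,c2):fails  (t1,c3):fails  (t1,c5):fails  (t2,c1):fails  (t2,c2):fails  (t2,c4):fails  (t2,c5):fails  (t3,c4):fails  (t3,c5):fails  (t4,c4):fails  (t5,c1):fails  (t5,c4):fails  (t5,c5):fails
Scope holds for no restrictor pair, so the sentence is true.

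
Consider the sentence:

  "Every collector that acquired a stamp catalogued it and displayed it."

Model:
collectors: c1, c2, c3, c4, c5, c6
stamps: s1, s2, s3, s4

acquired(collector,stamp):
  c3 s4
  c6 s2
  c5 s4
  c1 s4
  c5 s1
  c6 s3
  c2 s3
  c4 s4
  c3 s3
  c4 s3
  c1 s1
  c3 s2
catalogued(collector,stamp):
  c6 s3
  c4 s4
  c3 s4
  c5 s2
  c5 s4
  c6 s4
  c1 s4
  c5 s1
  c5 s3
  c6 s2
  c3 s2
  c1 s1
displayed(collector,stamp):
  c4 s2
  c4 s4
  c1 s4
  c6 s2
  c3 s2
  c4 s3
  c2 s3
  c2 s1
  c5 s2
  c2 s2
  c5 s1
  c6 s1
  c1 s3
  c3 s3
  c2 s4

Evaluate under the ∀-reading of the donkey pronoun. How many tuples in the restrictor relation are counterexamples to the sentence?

7

"it" takes "a stamp" as antecedent — a donkey pronoun bound across the clause boundary.
Strong reading: for every (c,s) with acquired(c,s), catalogued(c,s) ∧ displayed(c,s).
Restrictor pairs: (c1,s1) ✗  (c1,s4) ✓  (c2,s3) ✗  (c3,s2) ✓  (c3,s3) ✗  (c3,s4) ✗  (c4,s3) ✗  (c4,s4) ✓  (c5,s1) ✓  (c5,s4) ✗  (c6,s2) ✓  (c6,s3) ✗
Counterexamples (restrictor pairs failing the scope): 7.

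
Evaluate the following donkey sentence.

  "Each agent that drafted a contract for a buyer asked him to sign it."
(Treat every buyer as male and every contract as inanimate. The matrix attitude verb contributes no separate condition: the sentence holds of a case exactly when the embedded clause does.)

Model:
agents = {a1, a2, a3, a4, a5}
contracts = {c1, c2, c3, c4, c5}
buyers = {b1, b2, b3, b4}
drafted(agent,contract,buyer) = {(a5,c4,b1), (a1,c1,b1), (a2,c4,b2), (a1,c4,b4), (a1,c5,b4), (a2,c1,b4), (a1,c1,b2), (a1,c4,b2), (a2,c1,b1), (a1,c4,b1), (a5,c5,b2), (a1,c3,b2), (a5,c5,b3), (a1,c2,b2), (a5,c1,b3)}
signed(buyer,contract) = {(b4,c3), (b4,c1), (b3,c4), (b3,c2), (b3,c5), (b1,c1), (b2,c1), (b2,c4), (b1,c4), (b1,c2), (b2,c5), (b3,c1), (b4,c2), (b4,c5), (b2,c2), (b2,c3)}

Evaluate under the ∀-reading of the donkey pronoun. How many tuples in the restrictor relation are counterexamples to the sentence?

"him" takes "a buyer" as antecedent and "it" takes "a contract"; both are donkey pronouns co-varying with the restrictor.
Strong reading: for every (a,c,b) with drafted(a,c,b), signed(b,c).
Restrictor triples: (a1,c1,b1)→signed(b1,c1) ✓  (a1,c1,b2)→signed(b2,c1) ✓  (a1,c2,b2)→signed(b2,c2) ✓  (a1,c3,b2)→signed(b2,c3) ✓  (a1,c4,b1)→signed(b1,c4) ✓  (a1,c4,b2)→signed(b2,c4) ✓  (a1,c4,b4)→signed(b4,c4) ✗  (a1,c5,b4)→signed(b4,c5) ✓  (a2,c1,b1)→signed(b1,c1) ✓  (a2,c1,b4)→signed(b4,c1) ✓  (a2,c4,b2)→signed(b2,c4) ✓  (a5,c1,b3)→signed(b3,c1) ✓  (a5,c4,b1)→signed(b1,c4) ✓  (a5,c5,b2)→signed(b2,c5) ✓  (a5,c5,b3)→signed(b3,c5) ✓
Counterexamples (restrictor triples failing the scope): 1.

1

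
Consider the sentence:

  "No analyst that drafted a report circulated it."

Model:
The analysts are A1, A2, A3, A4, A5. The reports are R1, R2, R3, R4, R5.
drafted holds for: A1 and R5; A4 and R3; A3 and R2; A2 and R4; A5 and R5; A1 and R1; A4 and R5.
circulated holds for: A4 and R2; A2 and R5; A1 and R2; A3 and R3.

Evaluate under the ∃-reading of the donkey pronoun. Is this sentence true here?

True

"it" takes "a report" as antecedent — a donkey pronoun bound across the clause boundary.
Truth condition: for no (a,r) with drafted(a,r) does circulated(a,r) hold.
Restrictor pairs — does the scope hold? (A1,R1):fails  (A1,R5):fails  (A2,R4):fails  (A3,R2):fails  (A4,R3):fails  (A4,R5):fails  (A5,R5):fails
Scope holds for no restrictor pair, so the sentence is true.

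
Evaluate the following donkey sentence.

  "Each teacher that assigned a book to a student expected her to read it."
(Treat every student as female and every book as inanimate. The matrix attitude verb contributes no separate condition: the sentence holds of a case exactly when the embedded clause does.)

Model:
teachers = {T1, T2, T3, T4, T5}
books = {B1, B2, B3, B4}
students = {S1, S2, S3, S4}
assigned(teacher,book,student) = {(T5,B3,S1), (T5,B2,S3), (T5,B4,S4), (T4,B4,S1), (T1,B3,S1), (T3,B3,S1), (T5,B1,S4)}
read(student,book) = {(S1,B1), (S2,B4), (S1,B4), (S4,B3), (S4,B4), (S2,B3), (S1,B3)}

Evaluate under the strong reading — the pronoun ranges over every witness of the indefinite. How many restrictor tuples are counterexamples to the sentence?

"her" takes "a student" as antecedent and "it" takes "a book"; both are donkey pronouns co-varying with the restrictor.
Strong reading: for every (t,b,s) with assigned(t,b,s), read(s,b).
Restrictor triples: (T1,B3,S1)→read(S1,B3) ✓  (T3,B3,S1)→read(S1,B3) ✓  (T4,B4,S1)→read(S1,B4) ✓  (T5,B1,S4)→read(S4,B1) ✗  (T5,B2,S3)→read(S3,B2) ✗  (T5,B3,S1)→read(S1,B3) ✓  (T5,B4,S4)→read(S4,B4) ✓
Counterexamples (restrictor triples failing the scope): 2.

2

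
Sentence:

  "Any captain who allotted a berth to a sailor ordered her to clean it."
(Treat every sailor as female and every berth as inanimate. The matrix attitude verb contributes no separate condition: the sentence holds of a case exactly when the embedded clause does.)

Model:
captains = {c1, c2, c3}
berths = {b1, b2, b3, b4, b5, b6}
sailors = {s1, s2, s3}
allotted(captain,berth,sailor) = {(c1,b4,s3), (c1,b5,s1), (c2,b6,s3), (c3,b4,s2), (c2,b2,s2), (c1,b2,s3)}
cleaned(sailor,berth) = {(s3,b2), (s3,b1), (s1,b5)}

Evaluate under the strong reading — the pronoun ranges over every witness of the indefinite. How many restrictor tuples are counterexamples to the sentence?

4

"her" takes "a sailor" as antecedent and "it" takes "a berth"; both are donkey pronouns co-varying with the restrictor.
Strong reading: for every (c,b,s) with allotted(c,b,s), cleaned(s,b).
Restrictor triples: (c1,b2,s3)→cleaned(s3,b2) ✓  (c1,b4,s3)→cleaned(s3,b4) ✗  (c1,b5,s1)→cleaned(s1,b5) ✓  (c2,b2,s2)→cleaned(s2,b2) ✗  (c2,b6,s3)→cleaned(s3,b6) ✗  (c3,b4,s2)→cleaned(s2,b4) ✗
Counterexamples (restrictor triples failing the scope): 4.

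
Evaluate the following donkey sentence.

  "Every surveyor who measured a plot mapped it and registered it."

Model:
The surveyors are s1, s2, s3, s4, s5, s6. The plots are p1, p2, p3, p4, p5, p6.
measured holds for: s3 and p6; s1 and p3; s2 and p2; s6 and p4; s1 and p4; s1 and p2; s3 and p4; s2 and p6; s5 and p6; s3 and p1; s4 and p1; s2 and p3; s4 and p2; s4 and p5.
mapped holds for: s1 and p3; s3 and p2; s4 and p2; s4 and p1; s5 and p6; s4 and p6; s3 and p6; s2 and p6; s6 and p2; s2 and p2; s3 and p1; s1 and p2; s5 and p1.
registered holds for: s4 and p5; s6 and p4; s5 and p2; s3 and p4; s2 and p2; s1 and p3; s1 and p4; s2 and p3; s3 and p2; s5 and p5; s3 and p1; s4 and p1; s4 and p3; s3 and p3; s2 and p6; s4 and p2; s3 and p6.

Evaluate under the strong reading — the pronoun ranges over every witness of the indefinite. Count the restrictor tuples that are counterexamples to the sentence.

"it" takes "a plot" as antecedent — a donkey pronoun bound across the clause boundary.
Strong reading: for every (s,p) with measured(s,p), mapped(s,p) ∧ registered(s,p).
Restrictor pairs: (s1,p2) ✗  (s1,p3) ✓  (s1,p4) ✗  (s2,p2) ✓  (s2,p3) ✗  (s2,p6) ✓  (s3,p1) ✓  (s3,p4) ✗  (s3,p6) ✓  (s4,p1) ✓  (s4,p2) ✓  (s4,p5) ✗  (s5,p6) ✗  (s6,p4) ✗
Counterexamples (restrictor pairs failing the scope): 7.

7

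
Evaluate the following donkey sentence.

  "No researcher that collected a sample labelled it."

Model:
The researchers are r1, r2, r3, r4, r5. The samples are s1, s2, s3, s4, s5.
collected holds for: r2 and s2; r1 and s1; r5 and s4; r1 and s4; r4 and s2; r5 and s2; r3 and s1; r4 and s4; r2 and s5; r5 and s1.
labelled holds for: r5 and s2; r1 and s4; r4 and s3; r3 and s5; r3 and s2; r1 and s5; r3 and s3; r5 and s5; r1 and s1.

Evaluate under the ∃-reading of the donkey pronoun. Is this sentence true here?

False

"it" takes "a sample" as antecedent — a donkey pronoun bound across the clause boundary.
Truth condition: for no (r,s) with collected(r,s) does labelled(r,s) hold.
Restrictor pairs — does the scope hold? (r1,s1):holds  (r1,s4):holds  (r2,s2):fails  (r2,s5):fails  (r3,s1):fails  (r4,s2):fails  (r4,s4):fails  (r5,s1):fails  (r5,s2):holds  (r5,s4):fails
Scope holds for 3 pair(s), so the sentence is false.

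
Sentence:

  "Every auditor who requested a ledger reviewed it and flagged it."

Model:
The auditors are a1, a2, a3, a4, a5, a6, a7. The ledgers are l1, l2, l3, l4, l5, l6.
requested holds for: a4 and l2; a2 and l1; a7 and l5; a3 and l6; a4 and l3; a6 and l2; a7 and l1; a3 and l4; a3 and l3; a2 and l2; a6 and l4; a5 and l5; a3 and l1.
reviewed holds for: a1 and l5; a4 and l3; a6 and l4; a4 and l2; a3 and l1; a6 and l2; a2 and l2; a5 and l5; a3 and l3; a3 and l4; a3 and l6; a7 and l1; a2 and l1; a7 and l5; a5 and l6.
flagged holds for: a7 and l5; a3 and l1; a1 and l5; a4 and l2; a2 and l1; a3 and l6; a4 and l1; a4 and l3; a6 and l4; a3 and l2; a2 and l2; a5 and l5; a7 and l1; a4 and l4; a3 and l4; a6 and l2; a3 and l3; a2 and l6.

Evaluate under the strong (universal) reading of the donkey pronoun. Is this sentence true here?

True

"it" takes "a ledger" as antecedent — a donkey pronoun bound across the clause boundary.
Strong reading: for every (a,l) with requested(a,l), reviewed(a,l) ∧ flagged(a,l).
Restrictor pairs: (a2,l1) ✓  (a2,l2) ✓  (a3,l1) ✓  (a3,l3) ✓  (a3,l4) ✓  (a3,l6) ✓  (a4,l2) ✓  (a4,l3) ✓  (a5,l5) ✓  (a6,l2) ✓  (a6,l4) ✓  (a7,l1) ✓  (a7,l5) ✓
Every restrictor pair satisfies the scope.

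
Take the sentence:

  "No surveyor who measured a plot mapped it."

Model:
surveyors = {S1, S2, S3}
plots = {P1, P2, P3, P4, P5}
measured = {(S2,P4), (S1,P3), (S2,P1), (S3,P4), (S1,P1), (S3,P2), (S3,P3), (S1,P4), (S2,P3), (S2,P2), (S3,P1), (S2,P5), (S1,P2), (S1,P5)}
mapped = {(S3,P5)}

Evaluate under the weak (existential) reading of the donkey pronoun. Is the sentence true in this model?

"it" takes "a plot" as antecedent — a donkey pronoun bound across the clause boundary.
Truth condition: for no (s,p) with measured(s,p) does mapped(s,p) hold.
Restrictor pairs — does the scope hold? (S1,P1):fails  (S1,P2):fails  (S1,P3):fails  (S1,P4):fails  (S1,P5):fails  (S2,P1):fails  (S2,P2):fails  (S2,P3):fails  (S2,P4):fails  (S2,P5):fails  (S3,P1):fails  (S3,P2):fails  (S3,P3):fails  (S3,P4):fails
Scope holds for no restrictor pair, so the sentence is true.

True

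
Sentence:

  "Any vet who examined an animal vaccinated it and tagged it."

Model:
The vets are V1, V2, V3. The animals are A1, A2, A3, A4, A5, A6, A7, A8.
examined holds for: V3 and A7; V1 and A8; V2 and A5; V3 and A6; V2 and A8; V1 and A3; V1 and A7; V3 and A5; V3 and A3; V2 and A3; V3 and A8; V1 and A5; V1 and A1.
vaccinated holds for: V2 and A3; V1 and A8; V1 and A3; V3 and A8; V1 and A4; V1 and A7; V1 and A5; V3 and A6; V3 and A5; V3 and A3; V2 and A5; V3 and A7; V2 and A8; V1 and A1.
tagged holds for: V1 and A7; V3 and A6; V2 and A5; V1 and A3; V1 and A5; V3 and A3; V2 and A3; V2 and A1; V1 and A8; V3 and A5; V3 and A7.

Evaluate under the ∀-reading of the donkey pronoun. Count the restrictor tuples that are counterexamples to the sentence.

"it" takes "an animal" as antecedent — a donkey pronoun bound across the clause boundary.
Strong reading: for every (v,a) with examined(v,a), vaccinated(v,a) ∧ tagged(v,a).
Restrictor pairs: (V1,A1) ✗  (V1,A3) ✓  (V1,A5) ✓  (V1,A7) ✓  (V1,A8) ✓  (V2,A3) ✓  (V2,A5) ✓  (V2,A8) ✗  (V3,A3) ✓  (V3,A5) ✓  (V3,A6) ✓  (V3,A7) ✓  (V3,A8) ✗
Counterexamples (restrictor pairs failing the scope): 3.

3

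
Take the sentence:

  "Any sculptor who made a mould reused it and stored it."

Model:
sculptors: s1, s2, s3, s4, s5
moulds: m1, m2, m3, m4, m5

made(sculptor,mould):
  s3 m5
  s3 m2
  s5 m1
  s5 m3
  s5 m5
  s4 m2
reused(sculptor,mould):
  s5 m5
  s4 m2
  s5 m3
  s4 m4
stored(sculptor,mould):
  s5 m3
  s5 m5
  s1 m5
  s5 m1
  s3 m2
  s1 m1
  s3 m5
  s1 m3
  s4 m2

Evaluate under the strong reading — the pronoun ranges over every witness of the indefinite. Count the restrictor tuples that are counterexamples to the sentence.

"it" takes "a mould" as antecedent — a donkey pronoun bound across the clause boundary.
Strong reading: for every (s,m) with made(s,m), reused(s,m) ∧ stored(s,m).
Restrictor pairs: (s3,m2) ✗  (s3,m5) ✗  (s4,m2) ✓  (s5,m1) ✗  (s5,m3) ✓  (s5,m5) ✓
Counterexamples (restrictor pairs failing the scope): 3.

3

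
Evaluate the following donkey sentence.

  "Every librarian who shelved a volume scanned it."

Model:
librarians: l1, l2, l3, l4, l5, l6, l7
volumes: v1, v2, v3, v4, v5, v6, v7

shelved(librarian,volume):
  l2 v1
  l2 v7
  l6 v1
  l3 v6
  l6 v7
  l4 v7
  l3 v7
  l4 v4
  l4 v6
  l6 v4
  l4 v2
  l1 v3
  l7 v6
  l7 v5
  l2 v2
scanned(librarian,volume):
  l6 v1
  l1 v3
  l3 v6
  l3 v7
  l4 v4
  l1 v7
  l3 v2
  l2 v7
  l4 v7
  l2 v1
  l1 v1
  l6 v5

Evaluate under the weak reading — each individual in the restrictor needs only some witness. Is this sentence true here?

"it" takes "a volume" as antecedent — a donkey pronoun bound across the clause boundary.
Weak reading: every librarian l with some shelved-volume has at least one shelved-volume v such that scanned(l,v).
Per librarian: l1:✓  l2:✓  l3:✓  l4:✓  l6:✓  l7:✗
l7 has no witness among its shelved-volumes.

False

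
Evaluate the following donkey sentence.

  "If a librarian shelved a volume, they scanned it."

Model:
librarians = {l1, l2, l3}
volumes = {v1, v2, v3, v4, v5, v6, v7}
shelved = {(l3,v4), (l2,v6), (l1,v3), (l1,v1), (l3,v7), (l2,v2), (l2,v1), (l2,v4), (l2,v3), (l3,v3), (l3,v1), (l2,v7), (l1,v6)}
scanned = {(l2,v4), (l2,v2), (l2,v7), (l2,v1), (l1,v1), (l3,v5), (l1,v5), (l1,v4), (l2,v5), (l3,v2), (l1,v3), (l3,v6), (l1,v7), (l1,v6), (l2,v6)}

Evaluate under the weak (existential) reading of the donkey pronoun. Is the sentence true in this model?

"it" takes "a volume" as antecedent — a donkey pronoun bound across the clause boundary.
Weak reading: every librarian l with some shelved-volume has at least one shelved-volume v such that scanned(l,v).
Per librarian: l1:✓  l2:✓  l3:✗
l3 has no witness among its shelved-volumes.

False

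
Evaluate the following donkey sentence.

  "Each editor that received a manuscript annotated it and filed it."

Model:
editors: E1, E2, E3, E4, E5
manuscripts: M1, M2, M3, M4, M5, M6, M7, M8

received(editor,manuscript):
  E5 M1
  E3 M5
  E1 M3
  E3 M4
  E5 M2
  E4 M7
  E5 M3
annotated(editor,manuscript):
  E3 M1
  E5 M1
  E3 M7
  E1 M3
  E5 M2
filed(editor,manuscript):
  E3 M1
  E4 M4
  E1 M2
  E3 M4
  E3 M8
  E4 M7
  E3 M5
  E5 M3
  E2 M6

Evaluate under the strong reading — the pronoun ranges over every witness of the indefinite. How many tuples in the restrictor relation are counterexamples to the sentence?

"it" takes "a manuscript" as antecedent — a donkey pronoun bound across the clause boundary.
Strong reading: for every (e,m) with received(e,m), annotated(e,m) ∧ filed(e,m).
Restrictor pairs: (E1,M3) ✗  (E3,M4) ✗  (E3,M5) ✗  (E4,M7) ✗  (E5,M1) ✗  (E5,M2) ✗  (E5,M3) ✗
Counterexamples (restrictor pairs failing the scope): 7.

7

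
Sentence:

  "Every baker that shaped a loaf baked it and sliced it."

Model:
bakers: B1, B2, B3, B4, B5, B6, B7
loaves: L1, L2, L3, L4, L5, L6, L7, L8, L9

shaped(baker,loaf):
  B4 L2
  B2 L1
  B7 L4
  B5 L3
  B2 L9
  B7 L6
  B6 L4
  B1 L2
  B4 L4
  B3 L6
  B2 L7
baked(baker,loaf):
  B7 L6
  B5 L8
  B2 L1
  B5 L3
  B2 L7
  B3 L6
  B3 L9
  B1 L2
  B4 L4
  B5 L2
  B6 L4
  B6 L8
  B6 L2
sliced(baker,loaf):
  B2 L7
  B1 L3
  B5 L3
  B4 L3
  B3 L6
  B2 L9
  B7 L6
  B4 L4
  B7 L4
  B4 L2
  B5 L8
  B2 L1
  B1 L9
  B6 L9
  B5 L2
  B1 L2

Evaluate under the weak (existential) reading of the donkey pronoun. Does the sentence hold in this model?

False

"it" takes "a loaf" as antecedent — a donkey pronoun bound across the clause boundary.
Weak reading: every baker b with some shaped-loaf has at least one shaped-loaf l such that baked(b,l) ∧ sliced(b,l).
Per baker: B1:✓  B2:✓  B3:✓  B4:✓  B5:✓  B6:✗  B7:✓
B6 has no witness among its shaped-loaves.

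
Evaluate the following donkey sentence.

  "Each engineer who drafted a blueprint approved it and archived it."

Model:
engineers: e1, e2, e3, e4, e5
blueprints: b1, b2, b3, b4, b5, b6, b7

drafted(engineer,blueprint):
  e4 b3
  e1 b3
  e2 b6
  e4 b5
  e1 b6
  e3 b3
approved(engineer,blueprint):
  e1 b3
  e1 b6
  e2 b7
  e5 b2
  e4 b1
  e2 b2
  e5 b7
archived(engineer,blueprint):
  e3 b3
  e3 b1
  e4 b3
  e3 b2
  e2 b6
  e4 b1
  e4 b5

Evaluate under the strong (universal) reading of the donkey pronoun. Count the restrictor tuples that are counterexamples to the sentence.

6

"it" takes "a blueprint" as antecedent — a donkey pronoun bound across the clause boundary.
Strong reading: for every (e,b) with drafted(e,b), approved(e,b) ∧ archived(e,b).
Restrictor pairs: (e1,b3) ✗  (e1,b6) ✗  (e2,b6) ✗  (e3,b3) ✗  (e4,b3) ✗  (e4,b5) ✗
Counterexamples (restrictor pairs failing the scope): 6.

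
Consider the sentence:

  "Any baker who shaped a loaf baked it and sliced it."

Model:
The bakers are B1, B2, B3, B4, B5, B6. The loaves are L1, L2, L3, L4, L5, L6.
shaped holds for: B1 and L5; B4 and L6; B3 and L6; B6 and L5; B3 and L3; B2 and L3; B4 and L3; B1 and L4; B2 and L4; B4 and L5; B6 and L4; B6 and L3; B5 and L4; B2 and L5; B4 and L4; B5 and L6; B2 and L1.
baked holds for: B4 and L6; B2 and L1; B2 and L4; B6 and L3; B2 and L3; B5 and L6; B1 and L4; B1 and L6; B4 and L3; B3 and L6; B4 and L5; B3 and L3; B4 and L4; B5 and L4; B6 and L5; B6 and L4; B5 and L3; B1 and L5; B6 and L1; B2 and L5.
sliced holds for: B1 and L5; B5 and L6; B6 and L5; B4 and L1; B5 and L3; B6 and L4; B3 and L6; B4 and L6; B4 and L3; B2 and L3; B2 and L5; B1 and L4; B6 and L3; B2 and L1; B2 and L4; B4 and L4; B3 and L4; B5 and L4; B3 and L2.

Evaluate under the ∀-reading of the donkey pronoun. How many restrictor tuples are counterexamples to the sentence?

2

"it" takes "a loaf" as antecedent — a donkey pronoun bound across the clause boundary.
Strong reading: for every (b,l) with shaped(b,l), baked(b,l) ∧ sliced(b,l).
Restrictor pairs: (B1,L4) ✓  (B1,L5) ✓  (B2,L1) ✓  (B2,L3) ✓  (B2,L4) ✓  (B2,L5) ✓  (B3,L3) ✗  (B3,L6) ✓  (B4,L3) ✓  (B4,L4) ✓  (B4,L5) ✗  (B4,L6) ✓  (B5,L4) ✓  (B5,L6) ✓  (B6,L3) ✓  (B6,L4) ✓  (B6,L5) ✓
Counterexamples (restrictor pairs failing the scope): 2.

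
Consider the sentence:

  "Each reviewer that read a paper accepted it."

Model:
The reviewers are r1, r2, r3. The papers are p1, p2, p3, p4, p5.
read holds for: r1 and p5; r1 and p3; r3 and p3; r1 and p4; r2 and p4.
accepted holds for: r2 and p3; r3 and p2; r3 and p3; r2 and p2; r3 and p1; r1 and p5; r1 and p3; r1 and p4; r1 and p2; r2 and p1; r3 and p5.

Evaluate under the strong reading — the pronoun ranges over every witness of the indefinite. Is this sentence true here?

"it" takes "a paper" as antecedent — a donkey pronoun bound across the clause boundary.
Strong reading: for every (r,p) with read(r,p), accepted(r,p).
Restrictor pairs: (r1,p3) ✓  (r1,p4) ✓  (r1,p5) ✓  (r2,p4) ✗  (r3,p3) ✓
Counterexample: (r2,p4) is in read but fails the scope.

False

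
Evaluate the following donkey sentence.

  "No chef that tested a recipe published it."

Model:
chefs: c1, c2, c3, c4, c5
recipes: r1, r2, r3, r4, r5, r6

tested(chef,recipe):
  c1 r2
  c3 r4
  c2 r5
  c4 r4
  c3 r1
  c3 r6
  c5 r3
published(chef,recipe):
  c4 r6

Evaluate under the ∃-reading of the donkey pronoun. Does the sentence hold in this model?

"it" takes "a recipe" as antecedent — a donkey pronoun bound across the clause boundary.
Truth condition: for no (c,r) with tested(c,r) does published(c,r) hold.
Restrictor pairs — does the scope hold? (c1,r2):fails  (c2,r5):fails  (c3,r1):fails  (c3,r4):fails  (c3,r6):fails  (c4,r4):fails  (c5,r3):fails
Scope holds for no restrictor pair, so the sentence is true.

True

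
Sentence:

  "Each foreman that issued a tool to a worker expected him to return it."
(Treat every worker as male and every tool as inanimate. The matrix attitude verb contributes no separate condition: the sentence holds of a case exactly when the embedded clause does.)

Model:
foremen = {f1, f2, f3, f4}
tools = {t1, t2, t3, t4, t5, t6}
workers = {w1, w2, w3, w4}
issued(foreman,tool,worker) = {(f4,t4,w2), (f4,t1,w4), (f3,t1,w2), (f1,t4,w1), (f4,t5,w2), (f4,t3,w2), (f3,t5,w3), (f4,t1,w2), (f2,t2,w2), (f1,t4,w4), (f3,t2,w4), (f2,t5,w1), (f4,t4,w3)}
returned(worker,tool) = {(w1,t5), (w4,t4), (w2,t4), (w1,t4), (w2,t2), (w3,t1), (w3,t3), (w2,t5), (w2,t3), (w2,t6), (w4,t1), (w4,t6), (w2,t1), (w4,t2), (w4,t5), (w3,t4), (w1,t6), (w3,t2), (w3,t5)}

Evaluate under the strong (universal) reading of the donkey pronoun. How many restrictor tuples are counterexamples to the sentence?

0

"him" takes "a worker" as antecedent and "it" takes "a tool"; both are donkey pronouns co-varying with the restrictor.
Strong reading: for every (f,t,w) with issued(f,t,w), returned(w,t).
Restrictor triples: (f1,t4,w1)→returned(w1,t4) ✓  (f1,t4,w4)→returned(w4,t4) ✓  (f2,t2,w2)→returned(w2,t2) ✓  (f2,t5,w1)→returned(w1,t5) ✓  (f3,t1,w2)→returned(w2,t1) ✓  (f3,t2,w4)→returned(w4,t2) ✓  (f3,t5,w3)→returned(w3,t5) ✓  (f4,t1,w2)→returned(w2,t1) ✓  (f4,t1,w4)→returned(w4,t1) ✓  (f4,t3,w2)→returned(w2,t3) ✓  (f4,t4,w2)→returned(w2,t4) ✓  (f4,t4,w3)→returned(w3,t4) ✓  (f4,t5,w2)→returned(w2,t5) ✓
Counterexamples (restrictor triples failing the scope): 0.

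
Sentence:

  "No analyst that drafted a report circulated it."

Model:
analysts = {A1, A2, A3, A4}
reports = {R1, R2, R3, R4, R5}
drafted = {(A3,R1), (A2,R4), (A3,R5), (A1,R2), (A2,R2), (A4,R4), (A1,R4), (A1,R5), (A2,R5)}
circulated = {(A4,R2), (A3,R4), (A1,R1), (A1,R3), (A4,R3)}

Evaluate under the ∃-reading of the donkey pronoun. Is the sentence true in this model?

"it" takes "a report" as antecedent — a donkey pronoun bound across the clause boundary.
Truth condition: for no (a,r) with drafted(a,r) does circulated(a,r) hold.
Restrictor pairs — does the scope hold? (A1,R2):fails  (A1,R4):fails  (A1,R5):fails  (A2,R2):fails  (A2,R4):fails  (A2,R5):fails  (A3,R1):fails  (A3,R5):fails  (A4,R4):fails
Scope holds for no restrictor pair, so the sentence is true.

True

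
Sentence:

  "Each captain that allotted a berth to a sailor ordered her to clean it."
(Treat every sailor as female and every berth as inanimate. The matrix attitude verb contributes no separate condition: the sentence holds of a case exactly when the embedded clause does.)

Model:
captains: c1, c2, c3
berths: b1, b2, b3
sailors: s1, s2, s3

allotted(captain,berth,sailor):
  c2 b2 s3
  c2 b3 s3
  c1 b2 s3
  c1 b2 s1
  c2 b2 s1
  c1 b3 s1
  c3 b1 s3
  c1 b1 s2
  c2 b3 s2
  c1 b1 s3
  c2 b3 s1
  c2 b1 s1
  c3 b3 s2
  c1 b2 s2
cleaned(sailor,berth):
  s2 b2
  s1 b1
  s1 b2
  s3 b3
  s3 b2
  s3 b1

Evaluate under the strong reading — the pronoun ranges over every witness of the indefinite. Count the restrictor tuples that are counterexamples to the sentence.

"her" takes "a sailor" as antecedent and "it" takes "a berth"; both are donkey pronouns co-varying with the restrictor.
Strong reading: for every (c,b,s) with allotted(c,b,s), cleaned(s,b).
Restrictor triples: (c1,b1,s2)→cleaned(s2,b1) ✗  (c1,b1,s3)→cleaned(s3,b1) ✓  (c1,b2,s1)→cleaned(s1,b2) ✓  (c1,b2,s2)→cleaned(s2,b2) ✓  (c1,b2,s3)→cleaned(s3,b2) ✓  (c1,b3,s1)→cleaned(s1,b3) ✗  (c2,b1,s1)→cleaned(s1,b1) ✓  (c2,b2,s1)→cleaned(s1,b2) ✓  (c2,b2,s3)→cleaned(s3,b2) ✓  (c2,b3,s1)→cleaned(s1,b3) ✗  (c2,b3,s2)→cleaned(s2,b3) ✗  (c2,b3,s3)→cleaned(s3,b3) ✓  (c3,b1,s3)→cleaned(s3,b1) ✓  (c3,b3,s2)→cleaned(s2,b3) ✗
Counterexamples (restrictor triples failing the scope): 5.

5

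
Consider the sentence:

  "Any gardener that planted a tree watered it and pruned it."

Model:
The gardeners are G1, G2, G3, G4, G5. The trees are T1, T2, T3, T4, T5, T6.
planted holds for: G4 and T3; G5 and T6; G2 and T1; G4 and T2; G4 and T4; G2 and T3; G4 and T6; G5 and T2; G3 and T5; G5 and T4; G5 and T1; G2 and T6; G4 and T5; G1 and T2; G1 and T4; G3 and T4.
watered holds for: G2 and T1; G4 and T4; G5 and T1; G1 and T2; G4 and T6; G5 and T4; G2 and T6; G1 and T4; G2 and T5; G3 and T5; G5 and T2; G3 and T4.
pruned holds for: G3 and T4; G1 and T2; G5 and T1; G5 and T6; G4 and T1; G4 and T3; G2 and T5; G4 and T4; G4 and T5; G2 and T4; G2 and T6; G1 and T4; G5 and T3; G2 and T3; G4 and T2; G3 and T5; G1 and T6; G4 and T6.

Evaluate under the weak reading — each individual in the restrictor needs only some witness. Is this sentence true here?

True

"it" takes "a tree" as antecedent — a donkey pronoun bound across the clause boundary.
Weak reading: every gardener g with some planted-tree has at least one planted-tree t such that watered(g,t) ∧ pruned(g,t).
Per gardener: G1:✓  G2:✓  G3:✓  G4:✓  G5:✓
Every gardener in the restrictor has a witness.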